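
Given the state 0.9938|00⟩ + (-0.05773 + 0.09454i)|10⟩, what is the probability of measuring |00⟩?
0.9876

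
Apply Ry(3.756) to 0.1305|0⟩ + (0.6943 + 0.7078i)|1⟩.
(-0.7013 - 0.6747i)|0⟩ + (-0.08556 - 0.214i)|1⟩

Ry(3.756) = [[cos(θ/2), −sin(θ/2)], [sin(θ/2), cos(θ/2)]]; θ = 3.756, cos(θ/2) ≈ -0.302394, sin(θ/2) ≈ 0.953183.
With a = amp(|0⟩) = 0.1305 and b = amp(|1⟩) = (0.6943 + 0.7078i):
new amp(|0⟩) = (-0.302394)·a + (-0.953183)·b = (-0.7013 - 0.6747i)
new amp(|1⟩) = (0.953183)·a + (-0.302394)·b = (-0.08556 - 0.214i)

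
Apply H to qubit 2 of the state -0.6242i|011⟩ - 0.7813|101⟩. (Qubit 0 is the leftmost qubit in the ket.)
-0.4414i|010⟩ + 0.4414i|011⟩ - 0.5525|100⟩ + 0.5525|101⟩

H on qubit 2 mixes each pair of kets that differ only in qubit 2: amplitudes (a, b) of (|…0…⟩, |…1…⟩) become ((a + b)/√2, (a − b)/√2). Kets absent from the input have amplitude 0.
(|010⟩, |011⟩): (a, b) = (0, -0.6242i) → (-0.4414i, 0.4414i)
(|100⟩, |101⟩): (a, b) = (0, -0.7813) → (-0.5525, 0.5525)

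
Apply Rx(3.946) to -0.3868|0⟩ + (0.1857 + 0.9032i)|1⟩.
(0.9825 - 0.1709i)|0⟩ + (-0.07269 + 0.002379i)|1⟩

Rx(3.946) = [[cos(θ/2), −i·sin(θ/2)], [−i·sin(θ/2), cos(θ/2)]]; θ = 3.946, cos(θ/2) ≈ -0.391447, sin(θ/2) ≈ 0.920201.
With a = amp(|0⟩) = -0.3868 and b = amp(|1⟩) = (0.1857 + 0.9032i):
new amp(|0⟩) = (-0.391447)·a + (-0.920201i)·b = (0.9825 - 0.1709i)
new amp(|1⟩) = (-0.920201i)·a + (-0.391447)·b = (-0.07269 + 0.002379i)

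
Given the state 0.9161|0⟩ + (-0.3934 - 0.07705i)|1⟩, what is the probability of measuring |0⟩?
0.8392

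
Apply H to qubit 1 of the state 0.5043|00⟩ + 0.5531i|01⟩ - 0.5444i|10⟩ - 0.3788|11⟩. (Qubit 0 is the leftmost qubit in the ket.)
(0.3566 + 0.3911i)|00⟩ + (0.3566 - 0.3911i)|01⟩ + (-0.2679 - 0.3849i)|10⟩ + (0.2679 - 0.3849i)|11⟩

H on qubit 1 mixes each pair of kets that differ only in qubit 1: amplitudes (a, b) of (|…0…⟩, |…1…⟩) become ((a + b)/√2, (a − b)/√2). Kets absent from the input have amplitude 0.
(|00⟩, |01⟩): (a, b) = (0.5043, 0.5531i) → ((0.3566 + 0.3911i), (0.3566 - 0.3911i))
(|10⟩, |11⟩): (a, b) = (-0.5444i, -0.3788) → ((-0.2679 - 0.3849i), (0.2679 - 0.3849i))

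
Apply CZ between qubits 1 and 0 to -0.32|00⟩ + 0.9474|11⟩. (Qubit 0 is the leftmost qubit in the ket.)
-0.32|00⟩ - 0.9474|11⟩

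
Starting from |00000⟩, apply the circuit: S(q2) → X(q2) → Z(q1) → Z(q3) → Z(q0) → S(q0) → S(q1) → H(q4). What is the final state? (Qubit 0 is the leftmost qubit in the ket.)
1/√2|00100⟩ + 1/√2|00101⟩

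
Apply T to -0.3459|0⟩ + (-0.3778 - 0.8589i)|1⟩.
-0.3459|0⟩ + (0.3402 - 0.8745i)|1⟩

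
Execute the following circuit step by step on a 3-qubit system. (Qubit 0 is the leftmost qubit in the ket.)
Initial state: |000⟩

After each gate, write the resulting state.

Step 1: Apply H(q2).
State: 1/√2|000⟩ + 1/√2|001⟩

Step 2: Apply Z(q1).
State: 1/√2|000⟩ + 1/√2|001⟩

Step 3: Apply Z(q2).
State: 1/√2|000⟩ - 1/√2|001⟩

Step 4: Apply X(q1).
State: 1/√2|010⟩ - 1/√2|011⟩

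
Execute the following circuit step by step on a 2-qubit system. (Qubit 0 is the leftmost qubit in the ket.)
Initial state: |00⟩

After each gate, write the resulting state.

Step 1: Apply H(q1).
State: 1/√2|00⟩ + 1/√2|01⟩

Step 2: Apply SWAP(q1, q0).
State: 1/√2|00⟩ + 1/√2|10⟩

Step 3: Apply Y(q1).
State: (1/√2)i|01⟩ + (1/√2)i|11⟩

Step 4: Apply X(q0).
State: (1/√2)i|01⟩ + (1/√2)i|11⟩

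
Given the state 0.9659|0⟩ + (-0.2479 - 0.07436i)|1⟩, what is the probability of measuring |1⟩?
0.06698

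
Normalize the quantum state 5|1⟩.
|1⟩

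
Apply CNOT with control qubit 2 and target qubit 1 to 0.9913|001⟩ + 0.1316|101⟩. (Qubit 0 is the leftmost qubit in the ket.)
0.9913|011⟩ + 0.1316|111⟩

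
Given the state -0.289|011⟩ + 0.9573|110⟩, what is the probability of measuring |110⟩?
0.9164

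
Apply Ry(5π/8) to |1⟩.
-0.8315|0⟩ + 0.5556|1⟩

Ry(5π/8) = [[cos(θ/2), −sin(θ/2)], [sin(θ/2), cos(θ/2)]]; θ = 5π/8, cos(θ/2) ≈ 0.55557, sin(θ/2) ≈ 0.83147.
With a = amp(|0⟩) = 0 and b = amp(|1⟩) = 1:
new amp(|0⟩) = (0.55557)·a + (-0.83147)·b = -0.8315
new amp(|1⟩) = (0.83147)·a + (0.55557)·b = 0.5556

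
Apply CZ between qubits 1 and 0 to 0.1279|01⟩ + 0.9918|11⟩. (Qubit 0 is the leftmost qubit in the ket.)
0.1279|01⟩ - 0.9918|11⟩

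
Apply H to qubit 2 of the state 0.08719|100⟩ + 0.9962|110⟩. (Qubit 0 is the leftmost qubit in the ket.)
0.06165|100⟩ + 0.06165|101⟩ + 0.7044|110⟩ + 0.7044|111⟩

H on qubit 2 mixes each pair of kets that differ only in qubit 2: amplitudes (a, b) of (|…0…⟩, |…1…⟩) become ((a + b)/√2, (a − b)/√2). Kets absent from the input have amplitude 0.
(|100⟩, |101⟩): (a, b) = (0.08719, 0) → (0.06165, 0.06165)
(|110⟩, |111⟩): (a, b) = (0.9962, 0) → (0.7044, 0.7044)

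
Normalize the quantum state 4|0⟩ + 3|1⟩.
0.8|0⟩ + 0.6|1⟩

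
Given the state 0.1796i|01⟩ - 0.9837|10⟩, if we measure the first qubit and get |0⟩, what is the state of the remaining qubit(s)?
i|1⟩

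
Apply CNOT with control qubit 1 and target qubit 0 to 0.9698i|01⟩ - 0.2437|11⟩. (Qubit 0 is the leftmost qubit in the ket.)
-0.2437|01⟩ + 0.9698i|11⟩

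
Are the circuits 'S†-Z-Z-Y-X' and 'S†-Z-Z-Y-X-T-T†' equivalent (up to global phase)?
Yes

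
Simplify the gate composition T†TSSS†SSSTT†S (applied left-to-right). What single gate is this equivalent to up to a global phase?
S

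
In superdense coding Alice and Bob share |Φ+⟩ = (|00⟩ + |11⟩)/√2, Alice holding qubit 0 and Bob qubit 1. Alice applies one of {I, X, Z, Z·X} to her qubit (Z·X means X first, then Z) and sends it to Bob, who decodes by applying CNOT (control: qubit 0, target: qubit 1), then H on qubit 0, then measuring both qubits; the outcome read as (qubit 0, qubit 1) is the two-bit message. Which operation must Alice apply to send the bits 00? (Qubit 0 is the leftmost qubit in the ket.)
I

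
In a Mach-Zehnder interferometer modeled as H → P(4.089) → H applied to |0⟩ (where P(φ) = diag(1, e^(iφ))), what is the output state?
(0.2081 - 0.406i)|0⟩ + (0.7919 + 0.406i)|1⟩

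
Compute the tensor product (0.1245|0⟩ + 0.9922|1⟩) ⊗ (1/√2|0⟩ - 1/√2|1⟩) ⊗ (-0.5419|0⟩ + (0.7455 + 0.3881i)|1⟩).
-0.04771|000⟩ + (0.06563 + 0.03417i)|001⟩ + 0.04771|010⟩ + (-0.06563 - 0.03417i)|011⟩ - 0.3802|100⟩ + (0.523 + 0.2723i)|101⟩ + 0.3802|110⟩ + (-0.523 - 0.2723i)|111⟩

amp(|b₁b₂…⟩) = product of the factor amplitudes for bits b₁, b₂, …; only kets whose every factor amplitude is nonzero survive.
|000⟩: (0.1245)(1/√2)(-0.5419) = -0.04771
|001⟩: (0.1245)(1/√2)(0.7455 + 0.3881i) = (0.06563 + 0.03417i)
|010⟩: (0.1245)(-1/√2)(-0.5419) = 0.04771
|011⟩: (0.1245)(-1/√2)(0.7455 + 0.3881i) = (-0.06563 - 0.03417i)
|100⟩: (0.9922)(1/√2)(-0.5419) = -0.3802
|101⟩: (0.9922)(1/√2)(0.7455 + 0.3881i) = (0.523 + 0.2723i)
|110⟩: (0.9922)(-1/√2)(-0.5419) = 0.3802
|111⟩: (0.9922)(-1/√2)(0.7455 + 0.3881i) = (-0.523 - 0.2723i)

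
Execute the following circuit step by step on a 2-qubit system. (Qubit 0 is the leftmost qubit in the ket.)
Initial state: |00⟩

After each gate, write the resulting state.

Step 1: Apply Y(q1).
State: i|01⟩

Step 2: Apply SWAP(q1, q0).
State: i|10⟩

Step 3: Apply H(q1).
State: (1/√2)i|10⟩ + (1/√2)i|11⟩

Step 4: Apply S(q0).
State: -1/√2|10⟩ - 1/√2|11⟩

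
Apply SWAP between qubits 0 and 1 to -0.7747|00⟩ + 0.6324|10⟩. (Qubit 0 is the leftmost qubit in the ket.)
-0.7747|00⟩ + 0.6324|01⟩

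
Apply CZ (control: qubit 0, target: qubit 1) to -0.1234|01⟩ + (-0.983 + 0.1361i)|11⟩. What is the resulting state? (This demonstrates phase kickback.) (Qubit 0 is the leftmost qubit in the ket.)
-0.1234|01⟩ + (0.983 - 0.1361i)|11⟩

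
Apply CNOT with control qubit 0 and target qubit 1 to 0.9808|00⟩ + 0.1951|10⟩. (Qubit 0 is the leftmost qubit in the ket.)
0.9808|00⟩ + 0.1951|11⟩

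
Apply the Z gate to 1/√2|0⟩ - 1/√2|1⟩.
1/√2|0⟩ + 1/√2|1⟩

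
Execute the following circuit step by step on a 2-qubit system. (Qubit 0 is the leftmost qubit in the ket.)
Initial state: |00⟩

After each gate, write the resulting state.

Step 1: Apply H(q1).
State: 1/√2|00⟩ + 1/√2|01⟩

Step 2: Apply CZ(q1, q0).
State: 1/√2|00⟩ + 1/√2|01⟩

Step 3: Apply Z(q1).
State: 1/√2|00⟩ - 1/√2|01⟩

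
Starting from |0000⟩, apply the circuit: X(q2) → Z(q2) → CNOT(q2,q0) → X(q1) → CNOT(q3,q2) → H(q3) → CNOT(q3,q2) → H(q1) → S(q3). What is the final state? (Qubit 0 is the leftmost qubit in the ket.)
-(1/2)i|1001⟩ - 1/2|1010⟩ + (1/2)i|1101⟩ + 1/2|1110⟩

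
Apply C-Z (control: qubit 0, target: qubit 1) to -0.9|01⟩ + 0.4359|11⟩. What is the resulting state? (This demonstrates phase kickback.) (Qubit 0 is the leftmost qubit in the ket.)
-0.9|01⟩ - 0.4359|11⟩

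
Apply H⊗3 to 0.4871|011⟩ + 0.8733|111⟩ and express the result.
0.481|000⟩ - 0.481|001⟩ - 0.481|010⟩ + 0.481|011⟩ - 0.1365|100⟩ + 0.1365|101⟩ + 0.1365|110⟩ - 0.1365|111⟩

H⊗3 gives amp(|y⟩) = (1/2√2) Σ_x (−1)^(x·y) amp(|x⟩), where x·y is the number of positions in which both x and y have a 1.
|000⟩: (0.4871 + 0.8733)/(2√2) = 0.481
|001⟩: (-0.4871 - 0.8733)/(2√2) = -0.481
|010⟩: (-0.4871 - 0.8733)/(2√2) = -0.481
|011⟩: (0.4871 + 0.8733)/(2√2) = 0.481
|100⟩: (0.4871 - 0.8733)/(2√2) = -0.1365
|101⟩: (-0.4871 + 0.8733)/(2√2) = 0.1365
|110⟩: (-0.4871 + 0.8733)/(2√2) = 0.1365
|111⟩: (0.4871 - 0.8733)/(2√2) = -0.1365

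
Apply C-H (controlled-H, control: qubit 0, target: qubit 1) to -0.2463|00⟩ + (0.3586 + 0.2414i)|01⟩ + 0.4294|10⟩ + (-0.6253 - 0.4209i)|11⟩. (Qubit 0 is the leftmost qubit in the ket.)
-0.2463|00⟩ + (0.3586 + 0.2414i)|01⟩ + (-0.1385 - 0.2976i)|10⟩ + (0.7458 + 0.2976i)|11⟩

C-H leaves the control-|0⟩ kets |00⟩, |01⟩ unchanged and applies H to qubit 1 on the control-|1⟩ pair (|10⟩, |11⟩).
H = [[1/√2, 1/√2], [1/√2, -1/√2]].
With a = amp(|10⟩) = 0.4294 and b = amp(|11⟩) = (-0.6253 - 0.4209i):
new amp(|10⟩) = (1/√2)·a + (1/√2)·b = (-0.1385 - 0.2976i)
new amp(|11⟩) = (1/√2)·a + (-1/√2)·b = (0.7458 + 0.2976i)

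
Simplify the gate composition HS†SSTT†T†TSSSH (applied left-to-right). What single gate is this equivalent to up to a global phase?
I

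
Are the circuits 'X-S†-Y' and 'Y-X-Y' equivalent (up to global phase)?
No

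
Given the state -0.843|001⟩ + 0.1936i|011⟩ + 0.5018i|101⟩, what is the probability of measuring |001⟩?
0.7106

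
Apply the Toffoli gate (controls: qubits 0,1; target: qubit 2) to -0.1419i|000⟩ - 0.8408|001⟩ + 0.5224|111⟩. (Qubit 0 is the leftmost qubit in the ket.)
-0.1419i|000⟩ - 0.8408|001⟩ + 0.5224|110⟩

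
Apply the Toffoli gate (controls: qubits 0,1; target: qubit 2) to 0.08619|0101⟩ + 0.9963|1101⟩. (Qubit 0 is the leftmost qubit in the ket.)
0.08619|0101⟩ + 0.9963|1111⟩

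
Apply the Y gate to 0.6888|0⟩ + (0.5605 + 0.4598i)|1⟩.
(0.4598 - 0.5605i)|0⟩ + 0.6888i|1⟩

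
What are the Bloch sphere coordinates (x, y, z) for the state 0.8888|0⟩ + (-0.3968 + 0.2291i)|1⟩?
(-0.7054, 0.4072, 0.58)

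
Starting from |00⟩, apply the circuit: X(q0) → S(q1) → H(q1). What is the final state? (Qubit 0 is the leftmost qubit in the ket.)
1/√2|10⟩ + 1/√2|11⟩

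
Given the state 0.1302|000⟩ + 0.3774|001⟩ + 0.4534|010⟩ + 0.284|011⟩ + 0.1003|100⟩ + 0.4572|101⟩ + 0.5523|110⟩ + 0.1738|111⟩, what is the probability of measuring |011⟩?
0.08066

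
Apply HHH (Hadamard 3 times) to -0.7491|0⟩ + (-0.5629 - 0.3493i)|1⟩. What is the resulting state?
(-0.9277 - 0.247i)|0⟩ + (-0.1317 + 0.247i)|1⟩

H² = I, so H^3 = H: a single Hadamard. With (a, b) = (-0.7491, (-0.5629 - 0.3493i)), H gives ((a + b)/√2, (a − b)/√2) = ((-0.9277 - 0.247i), (-0.1317 + 0.247i)).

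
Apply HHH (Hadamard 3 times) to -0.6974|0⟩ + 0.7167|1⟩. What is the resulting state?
0.01365|0⟩ - 0.9999|1⟩

H² = I, so H^3 = H: a single Hadamard. With (a, b) = (-0.6974, 0.7167), H gives ((a + b)/√2, (a − b)/√2) = (0.01365, -0.9999).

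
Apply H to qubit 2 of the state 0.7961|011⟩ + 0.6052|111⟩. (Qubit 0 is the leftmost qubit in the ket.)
0.5629|010⟩ - 0.5629|011⟩ + 0.4279|110⟩ - 0.4279|111⟩

H on qubit 2 mixes each pair of kets that differ only in qubit 2: amplitudes (a, b) of (|…0…⟩, |…1…⟩) become ((a + b)/√2, (a − b)/√2). Kets absent from the input have amplitude 0.
(|010⟩, |011⟩): (a, b) = (0, 0.7961) → (0.5629, -0.5629)
(|110⟩, |111⟩): (a, b) = (0, 0.6052) → (0.4279, -0.4279)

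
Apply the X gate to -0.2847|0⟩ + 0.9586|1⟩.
0.9586|0⟩ - 0.2847|1⟩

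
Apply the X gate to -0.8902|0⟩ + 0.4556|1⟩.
0.4556|0⟩ - 0.8902|1⟩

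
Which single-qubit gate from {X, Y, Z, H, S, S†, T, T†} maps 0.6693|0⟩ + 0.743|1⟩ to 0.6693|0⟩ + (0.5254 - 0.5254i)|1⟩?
T†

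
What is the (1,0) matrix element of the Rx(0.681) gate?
-0.334i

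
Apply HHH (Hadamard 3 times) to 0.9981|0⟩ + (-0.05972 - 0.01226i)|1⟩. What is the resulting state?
(0.6635 - 0.008669i)|0⟩ + (0.748 + 0.008669i)|1⟩

H² = I, so H^3 = H: a single Hadamard. With (a, b) = (0.9981, (-0.05972 - 0.01226i)), H gives ((a + b)/√2, (a − b)/√2) = ((0.6635 - 0.008669i), (0.748 + 0.008669i)).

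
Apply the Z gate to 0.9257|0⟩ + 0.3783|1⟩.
0.9257|0⟩ - 0.3783|1⟩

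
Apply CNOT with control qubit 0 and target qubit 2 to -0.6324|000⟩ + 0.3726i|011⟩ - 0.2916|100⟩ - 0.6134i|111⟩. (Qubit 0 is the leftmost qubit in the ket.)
-0.6324|000⟩ + 0.3726i|011⟩ - 0.2916|101⟩ - 0.6134i|110⟩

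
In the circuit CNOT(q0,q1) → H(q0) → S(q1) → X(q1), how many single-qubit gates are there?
3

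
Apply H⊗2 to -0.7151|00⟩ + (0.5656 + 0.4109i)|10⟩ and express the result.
(-0.07475 + 0.2055i)|00⟩ + (-0.07475 + 0.2055i)|01⟩ + (-0.6404 - 0.2055i)|10⟩ + (-0.6404 - 0.2055i)|11⟩

H⊗2 gives amp(|y⟩) = (1/2) Σ_x (−1)^(x·y) amp(|x⟩), where x·y is the number of positions in which both x and y have a 1.
|00⟩: (-0.7151 + (0.5656 + 0.4109i))/2 = (-0.07475 + 0.2055i)
|01⟩: (-0.7151 + (0.5656 + 0.4109i))/2 = (-0.07475 + 0.2055i)
|10⟩: (-0.7151 - (0.5656 + 0.4109i))/2 = (-0.6404 - 0.2055i)
|11⟩: (-0.7151 - (0.5656 + 0.4109i))/2 = (-0.6404 - 0.2055i)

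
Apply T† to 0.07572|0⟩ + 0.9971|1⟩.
0.07572|0⟩ + (0.7051 - 0.7051i)|1⟩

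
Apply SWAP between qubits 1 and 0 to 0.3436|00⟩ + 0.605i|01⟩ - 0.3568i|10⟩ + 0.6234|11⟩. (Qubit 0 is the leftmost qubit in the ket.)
0.3436|00⟩ - 0.3568i|01⟩ + 0.605i|10⟩ + 0.6234|11⟩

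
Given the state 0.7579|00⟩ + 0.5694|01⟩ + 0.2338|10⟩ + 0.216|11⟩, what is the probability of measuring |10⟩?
0.05466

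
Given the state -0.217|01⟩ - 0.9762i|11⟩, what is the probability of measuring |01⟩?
0.04709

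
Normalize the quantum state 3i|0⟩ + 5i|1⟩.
0.5145i|0⟩ + 0.8575i|1⟩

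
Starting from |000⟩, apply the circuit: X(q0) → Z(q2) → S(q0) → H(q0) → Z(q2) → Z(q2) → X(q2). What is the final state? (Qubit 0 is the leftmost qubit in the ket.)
(1/√2)i|001⟩ - (1/√2)i|101⟩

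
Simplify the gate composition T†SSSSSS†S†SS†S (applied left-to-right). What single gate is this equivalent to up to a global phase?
T†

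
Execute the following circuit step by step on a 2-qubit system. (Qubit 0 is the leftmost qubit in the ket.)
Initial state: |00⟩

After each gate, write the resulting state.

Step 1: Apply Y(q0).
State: i|10⟩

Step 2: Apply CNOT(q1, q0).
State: i|10⟩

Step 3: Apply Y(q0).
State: |00⟩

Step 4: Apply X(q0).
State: |10⟩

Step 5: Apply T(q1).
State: |10⟩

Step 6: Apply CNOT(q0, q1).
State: |11⟩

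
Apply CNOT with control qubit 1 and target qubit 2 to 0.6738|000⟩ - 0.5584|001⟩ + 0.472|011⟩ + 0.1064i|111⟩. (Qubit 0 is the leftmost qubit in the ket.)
0.6738|000⟩ - 0.5584|001⟩ + 0.472|010⟩ + 0.1064i|110⟩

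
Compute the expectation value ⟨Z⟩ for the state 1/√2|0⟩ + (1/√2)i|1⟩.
0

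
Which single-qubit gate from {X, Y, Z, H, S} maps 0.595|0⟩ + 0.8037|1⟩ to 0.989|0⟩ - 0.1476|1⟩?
H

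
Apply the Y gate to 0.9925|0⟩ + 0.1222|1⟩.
-0.1222i|0⟩ + 0.9925i|1⟩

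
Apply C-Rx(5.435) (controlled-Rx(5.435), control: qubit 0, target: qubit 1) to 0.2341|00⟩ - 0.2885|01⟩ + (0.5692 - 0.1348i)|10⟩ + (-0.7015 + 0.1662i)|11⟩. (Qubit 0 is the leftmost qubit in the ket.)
0.2341|00⟩ - 0.2885|01⟩ + (-0.4504 + 0.4115i)|10⟩ + (0.5839 - 0.3857i)|11⟩

C-Rx(5.435) leaves the control-|0⟩ kets |00⟩, |01⟩ unchanged and applies Rx(5.435) to qubit 1 on the control-|1⟩ pair (|10⟩, |11⟩).
Rx(5.435) = [[cos(θ/2), −i·sin(θ/2)], [−i·sin(θ/2), cos(θ/2)]]; θ = 5.435, cos(θ/2) ≈ -0.911412, sin(θ/2) ≈ 0.411494.
With a = amp(|10⟩) = (0.5692 - 0.1348i) and b = amp(|11⟩) = (-0.7015 + 0.1662i):
new amp(|10⟩) = (-0.911412)·a + (-0.411494i)·b = (-0.4504 + 0.4115i)
new amp(|11⟩) = (-0.411494i)·a + (-0.911412)·b = (0.5839 - 0.3857i)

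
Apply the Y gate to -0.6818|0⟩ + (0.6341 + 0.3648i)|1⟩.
(0.3648 - 0.6341i)|0⟩ - 0.6818i|1⟩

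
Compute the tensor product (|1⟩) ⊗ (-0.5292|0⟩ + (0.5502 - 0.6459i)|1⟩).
-0.5292|10⟩ + (0.5502 - 0.6459i)|11⟩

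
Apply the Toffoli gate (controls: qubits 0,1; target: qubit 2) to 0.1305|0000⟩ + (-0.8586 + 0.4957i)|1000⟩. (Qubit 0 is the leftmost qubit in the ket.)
0.1305|0000⟩ + (-0.8586 + 0.4957i)|1000⟩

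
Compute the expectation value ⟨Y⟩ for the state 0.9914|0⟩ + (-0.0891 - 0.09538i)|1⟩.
-0.1891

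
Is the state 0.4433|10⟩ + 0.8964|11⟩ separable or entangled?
Separable

Writing the state as a|00⟩ + b|01⟩ + c|10⟩ + d|11⟩, it is a product state iff ad − bc = 0.
Here (a, b, c, d) = (0, 0, 0.4433, 0.8964): ad − bc = (0)(0.8964) − (0)(0.4433) = 0, so the state is separable.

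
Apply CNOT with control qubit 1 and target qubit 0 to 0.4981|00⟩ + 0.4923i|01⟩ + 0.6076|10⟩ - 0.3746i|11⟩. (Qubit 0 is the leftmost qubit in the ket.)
0.4981|00⟩ - 0.3746i|01⟩ + 0.6076|10⟩ + 0.4923i|11⟩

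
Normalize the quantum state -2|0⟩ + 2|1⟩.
-1/√2|0⟩ + 1/√2|1⟩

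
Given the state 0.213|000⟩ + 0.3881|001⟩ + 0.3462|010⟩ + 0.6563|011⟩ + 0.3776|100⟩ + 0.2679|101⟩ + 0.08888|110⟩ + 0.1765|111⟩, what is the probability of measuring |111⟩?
0.03115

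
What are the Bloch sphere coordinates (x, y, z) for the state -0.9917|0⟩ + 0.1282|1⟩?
(-0.2543, 0, 0.967)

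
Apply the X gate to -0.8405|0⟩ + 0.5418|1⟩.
0.5418|0⟩ - 0.8405|1⟩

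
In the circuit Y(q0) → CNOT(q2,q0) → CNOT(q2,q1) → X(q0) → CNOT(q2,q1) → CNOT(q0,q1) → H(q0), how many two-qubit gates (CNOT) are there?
4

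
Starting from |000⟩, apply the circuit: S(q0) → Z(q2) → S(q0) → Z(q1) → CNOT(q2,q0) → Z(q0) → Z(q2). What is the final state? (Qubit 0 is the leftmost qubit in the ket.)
|000⟩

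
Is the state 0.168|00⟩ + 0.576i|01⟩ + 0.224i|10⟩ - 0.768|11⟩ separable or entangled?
Separable

Writing the state as a|00⟩ + b|01⟩ + c|10⟩ + d|11⟩, it is a product state iff ad − bc = 0.
Here (a, b, c, d) = (0.168, 0.576i, 0.224i, -0.768): ad − bc = (0.168)(-0.768) − (0.576i)(0.224i) = 0, so the state is separable.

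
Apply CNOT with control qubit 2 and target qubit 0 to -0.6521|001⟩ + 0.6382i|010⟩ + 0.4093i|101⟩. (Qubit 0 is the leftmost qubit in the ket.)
0.4093i|001⟩ + 0.6382i|010⟩ - 0.6521|101⟩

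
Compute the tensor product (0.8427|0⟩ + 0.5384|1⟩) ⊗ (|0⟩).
0.8427|00⟩ + 0.5384|10⟩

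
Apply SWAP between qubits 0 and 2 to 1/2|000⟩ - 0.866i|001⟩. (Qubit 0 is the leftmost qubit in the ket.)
1/2|000⟩ - 0.866i|100⟩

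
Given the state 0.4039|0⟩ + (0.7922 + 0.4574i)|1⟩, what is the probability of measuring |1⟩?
0.8368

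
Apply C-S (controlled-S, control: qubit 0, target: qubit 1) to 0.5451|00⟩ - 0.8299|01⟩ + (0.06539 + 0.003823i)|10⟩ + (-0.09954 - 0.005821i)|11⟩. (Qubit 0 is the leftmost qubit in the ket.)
0.5451|00⟩ - 0.8299|01⟩ + (0.06539 + 0.003823i)|10⟩ + (0.005821 - 0.09954i)|11⟩

C-S leaves the control-|0⟩ kets |00⟩, |01⟩ unchanged and applies S to qubit 1 on the control-|1⟩ pair (|10⟩, |11⟩).
S = [[1, 0], [0, i]].
With a = amp(|10⟩) = (0.06539 + 0.003823i) and b = amp(|11⟩) = (-0.09954 - 0.005821i):
new amp(|10⟩) = (1)·a = (0.06539 + 0.003823i)
new amp(|11⟩) = (i)·b = (0.005821 - 0.09954i)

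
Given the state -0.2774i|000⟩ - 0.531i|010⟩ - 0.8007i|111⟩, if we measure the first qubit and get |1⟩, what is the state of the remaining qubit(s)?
-i|11⟩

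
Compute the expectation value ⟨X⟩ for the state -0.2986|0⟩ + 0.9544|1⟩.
-0.57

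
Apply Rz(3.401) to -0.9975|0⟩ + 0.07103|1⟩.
(0.129 + 0.9891i)|0⟩ + (-0.009187 + 0.07043i)|1⟩

Rz(3.401) = [[e^(−iθ/2), 0], [0, e^(iθ/2)]] with e^(±iθ/2) = cos(θ/2) ± i·sin(θ/2); θ = 3.401, cos(θ/2) ≈ -0.12934, sin(θ/2) ≈ 0.9916.
With a = amp(|0⟩) = -0.9975 and b = amp(|1⟩) = 0.07103:
new amp(|0⟩) = (-0.12934 - 0.9916i)·a = (0.129 + 0.9891i)
new amp(|1⟩) = (-0.12934 + 0.9916i)·b = (-0.009187 + 0.07043i)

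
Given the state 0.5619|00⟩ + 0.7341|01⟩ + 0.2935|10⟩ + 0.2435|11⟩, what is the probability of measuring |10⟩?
0.08614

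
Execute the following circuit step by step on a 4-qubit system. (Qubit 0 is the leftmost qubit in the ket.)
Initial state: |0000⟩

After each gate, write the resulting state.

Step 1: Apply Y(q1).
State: i|0100⟩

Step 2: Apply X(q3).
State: i|0101⟩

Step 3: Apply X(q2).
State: i|0111⟩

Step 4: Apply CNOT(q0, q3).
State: i|0111⟩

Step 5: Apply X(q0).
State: i|1111⟩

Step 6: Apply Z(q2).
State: -i|1111⟩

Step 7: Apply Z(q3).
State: i|1111⟩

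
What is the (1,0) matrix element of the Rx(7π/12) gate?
-0.7934i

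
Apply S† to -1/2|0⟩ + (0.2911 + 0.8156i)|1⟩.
-1/2|0⟩ + (0.8156 - 0.2911i)|1⟩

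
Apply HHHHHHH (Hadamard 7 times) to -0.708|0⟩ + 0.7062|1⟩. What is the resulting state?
-0.001273|0⟩ - |1⟩

H² = I, so H^7 = H: a single Hadamard. With (a, b) = (-0.708, 0.7062), H gives ((a + b)/√2, (a − b)/√2) = (-0.001273, -1).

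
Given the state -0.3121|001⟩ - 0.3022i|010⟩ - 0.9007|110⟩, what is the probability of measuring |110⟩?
0.8113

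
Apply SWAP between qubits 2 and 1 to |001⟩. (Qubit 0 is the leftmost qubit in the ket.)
|010⟩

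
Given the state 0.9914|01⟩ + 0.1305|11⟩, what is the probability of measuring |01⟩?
0.9829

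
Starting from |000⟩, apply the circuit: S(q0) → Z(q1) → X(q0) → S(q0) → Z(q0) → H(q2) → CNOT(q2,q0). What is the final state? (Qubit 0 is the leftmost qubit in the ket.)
-(1/√2)i|001⟩ - (1/√2)i|100⟩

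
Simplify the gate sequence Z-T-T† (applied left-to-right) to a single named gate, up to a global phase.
Z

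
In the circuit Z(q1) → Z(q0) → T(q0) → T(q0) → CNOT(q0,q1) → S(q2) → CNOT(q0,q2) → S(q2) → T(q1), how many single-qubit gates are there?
7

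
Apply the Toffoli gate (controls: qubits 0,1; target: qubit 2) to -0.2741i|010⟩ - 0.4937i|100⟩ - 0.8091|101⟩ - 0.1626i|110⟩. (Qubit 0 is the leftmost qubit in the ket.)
-0.2741i|010⟩ - 0.4937i|100⟩ - 0.8091|101⟩ - 0.1626i|111⟩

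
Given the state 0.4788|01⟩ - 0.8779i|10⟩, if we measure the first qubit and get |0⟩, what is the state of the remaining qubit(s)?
|1⟩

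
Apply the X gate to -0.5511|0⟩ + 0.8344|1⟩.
0.8344|0⟩ - 0.5511|1⟩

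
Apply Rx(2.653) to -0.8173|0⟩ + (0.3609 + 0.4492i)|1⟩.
(0.2382 - 0.3502i)|0⟩ + (0.08729 + 0.9017i)|1⟩

Rx(2.653) = [[cos(θ/2), −i·sin(θ/2)], [−i·sin(θ/2), cos(θ/2)]]; θ = 2.653, cos(θ/2) ≈ 0.241874, sin(θ/2) ≈ 0.970308.
With a = amp(|0⟩) = -0.8173 and b = amp(|1⟩) = (0.3609 + 0.4492i):
new amp(|0⟩) = (0.241874)·a + (-0.970308i)·b = (0.2382 - 0.3502i)
new amp(|1⟩) = (-0.970308i)·a + (0.241874)·b = (0.08729 + 0.9017i)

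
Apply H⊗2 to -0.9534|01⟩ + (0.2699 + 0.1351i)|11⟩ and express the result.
(-0.3418 + 0.06755i)|00⟩ + (0.3418 - 0.06755i)|01⟩ + (-0.6117 - 0.06755i)|10⟩ + (0.6117 + 0.06755i)|11⟩

H⊗2 gives amp(|y⟩) = (1/2) Σ_x (−1)^(x·y) amp(|x⟩), where x·y is the number of positions in which both x and y have a 1.
|00⟩: (-0.9534 + (0.2699 + 0.1351i))/2 = (-0.3418 + 0.06755i)
|01⟩: (0.9534 - (0.2699 + 0.1351i))/2 = (0.3418 - 0.06755i)
|10⟩: (-0.9534 - (0.2699 + 0.1351i))/2 = (-0.6117 - 0.06755i)
|11⟩: (0.9534 + (0.2699 + 0.1351i))/2 = (0.6117 + 0.06755i)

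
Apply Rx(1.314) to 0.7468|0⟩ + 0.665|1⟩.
(0.5913 - 0.4061i)|0⟩ + (0.5266 - 0.4561i)|1⟩

Rx(1.314) = [[cos(θ/2), −i·sin(θ/2)], [−i·sin(θ/2), cos(θ/2)]]; θ = 1.314, cos(θ/2) ≈ 0.791828, sin(θ/2) ≈ 0.610744.
With a = amp(|0⟩) = 0.7468 and b = amp(|1⟩) = 0.665:
new amp(|0⟩) = (0.791828)·a + (-0.610744i)·b = (0.5913 - 0.4061i)
new amp(|1⟩) = (-0.610744i)·a + (0.791828)·b = (0.5266 - 0.4561i)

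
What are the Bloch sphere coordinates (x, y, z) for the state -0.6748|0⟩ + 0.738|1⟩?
(-0.996, 0, -0.08929)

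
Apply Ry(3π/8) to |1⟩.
-0.5556|0⟩ + 0.8315|1⟩

Ry(3π/8) = [[cos(θ/2), −sin(θ/2)], [sin(θ/2), cos(θ/2)]]; θ = 3π/8, cos(θ/2) ≈ 0.83147, sin(θ/2) ≈ 0.55557.
With a = amp(|0⟩) = 0 and b = amp(|1⟩) = 1:
new amp(|0⟩) = (0.83147)·a + (-0.55557)·b = -0.5556
new amp(|1⟩) = (0.55557)·a + (0.83147)·b = 0.8315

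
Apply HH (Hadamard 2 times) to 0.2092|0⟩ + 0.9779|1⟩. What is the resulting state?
0.2092|0⟩ + 0.9779|1⟩

H² = I, so an even number of Hadamards cancels: H^2 = I and the state is unchanged.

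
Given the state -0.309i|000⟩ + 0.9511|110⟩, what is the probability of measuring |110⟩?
0.9046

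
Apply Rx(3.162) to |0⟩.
-0.0102|0⟩ - 0.9999i|1⟩

Rx(3.162) = [[cos(θ/2), −i·sin(θ/2)], [−i·sin(θ/2), cos(θ/2)]]; θ = 3.162, cos(θ/2) ≈ -0.0102035, sin(θ/2) ≈ 0.999948.
With a = amp(|0⟩) = 1 and b = amp(|1⟩) = 0:
new amp(|0⟩) = (-0.0102035)·a + (-0.999948i)·b = -0.0102
new amp(|1⟩) = (-0.999948i)·a + (-0.0102035)·b = -0.9999i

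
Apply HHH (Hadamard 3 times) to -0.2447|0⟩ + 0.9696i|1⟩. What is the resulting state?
(-0.173 + 0.6856i)|0⟩ + (-0.173 - 0.6856i)|1⟩

H² = I, so H^3 = H: a single Hadamard. With (a, b) = (-0.2447, 0.9696i), H gives ((a + b)/√2, (a − b)/√2) = ((-0.173 + 0.6856i), (-0.173 - 0.6856i)).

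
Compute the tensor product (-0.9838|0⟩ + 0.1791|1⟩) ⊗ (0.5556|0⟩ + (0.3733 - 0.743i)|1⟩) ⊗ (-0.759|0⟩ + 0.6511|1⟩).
0.4149|000⟩ - 0.3559|001⟩ + (0.2787 - 0.5548i)|010⟩ + (-0.2391 + 0.4759i)|011⟩ - 0.07553|100⟩ + 0.06479|101⟩ + (-0.05075 + 0.101i)|110⟩ + (0.04353 - 0.08664i)|111⟩

amp(|b₁b₂…⟩) = product of the factor amplitudes for bits b₁, b₂, …; only kets whose every factor amplitude is nonzero survive.
|000⟩: (-0.9838)(0.5556)(-0.759) = 0.4149
|001⟩: (-0.9838)(0.5556)(0.6511) = -0.3559
|010⟩: (-0.9838)(0.3733 - 0.743i)(-0.759) = (0.2787 - 0.5548i)
|011⟩: (-0.9838)(0.3733 - 0.743i)(0.6511) = (-0.2391 + 0.4759i)
|100⟩: (0.1791)(0.5556)(-0.759) = -0.07553
|101⟩: (0.1791)(0.5556)(0.6511) = 0.06479
|110⟩: (0.1791)(0.3733 - 0.743i)(-0.759) = (-0.05075 + 0.101i)
|111⟩: (0.1791)(0.3733 - 0.743i)(0.6511) = (0.04353 - 0.08664i)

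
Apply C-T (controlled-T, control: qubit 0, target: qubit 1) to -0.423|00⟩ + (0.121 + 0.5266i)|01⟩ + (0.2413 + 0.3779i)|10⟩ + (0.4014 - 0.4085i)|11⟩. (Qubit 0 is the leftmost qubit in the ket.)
-0.423|00⟩ + (0.121 + 0.5266i)|01⟩ + (0.2413 + 0.3779i)|10⟩ + (0.5727 - 0.00502i)|11⟩

C-T leaves the control-|0⟩ kets |00⟩, |01⟩ unchanged and applies T to qubit 1 on the control-|1⟩ pair (|10⟩, |11⟩).
T = [[1, 0], [0, (1/√2 + (1/√2)i)]].
With a = amp(|10⟩) = (0.2413 + 0.3779i) and b = amp(|11⟩) = (0.4014 - 0.4085i):
new amp(|10⟩) = (1)·a = (0.2413 + 0.3779i)
new amp(|11⟩) = (1/√2 + (1/√2)i)·b = (0.5727 - 0.00502i)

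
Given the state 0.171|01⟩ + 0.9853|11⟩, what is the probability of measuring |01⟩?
0.02924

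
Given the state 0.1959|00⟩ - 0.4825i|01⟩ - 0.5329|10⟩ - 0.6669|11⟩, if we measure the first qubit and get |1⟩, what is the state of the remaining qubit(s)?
-0.6243|0⟩ - 0.7812|1⟩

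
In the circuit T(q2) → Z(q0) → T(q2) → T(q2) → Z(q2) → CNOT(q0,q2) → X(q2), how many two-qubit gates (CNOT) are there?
1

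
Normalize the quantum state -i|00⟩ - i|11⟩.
-(1/√2)i|00⟩ - (1/√2)i|11⟩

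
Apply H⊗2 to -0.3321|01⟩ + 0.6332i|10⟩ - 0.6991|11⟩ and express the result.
(-0.5156 + 0.3166i)|00⟩ + (0.5156 + 0.3166i)|01⟩ + (0.1835 - 0.3166i)|10⟩ + (-0.1835 - 0.3166i)|11⟩

H⊗2 gives amp(|y⟩) = (1/2) Σ_x (−1)^(x·y) amp(|x⟩), where x·y is the number of positions in which both x and y have a 1.
|00⟩: (-0.3321 + 0.6332i - 0.6991)/2 = (-0.5156 + 0.3166i)
|01⟩: (0.3321 + 0.6332i + 0.6991)/2 = (0.5156 + 0.3166i)
|10⟩: (-0.3321 - 0.6332i + 0.6991)/2 = (0.1835 - 0.3166i)
|11⟩: (0.3321 - 0.6332i - 0.6991)/2 = (-0.1835 - 0.3166i)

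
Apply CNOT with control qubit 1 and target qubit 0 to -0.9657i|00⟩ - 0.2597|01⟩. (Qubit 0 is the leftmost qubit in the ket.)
-0.9657i|00⟩ - 0.2597|11⟩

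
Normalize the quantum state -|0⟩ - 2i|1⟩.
-1/√5|0⟩ - 0.8944i|1⟩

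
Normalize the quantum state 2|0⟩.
|0⟩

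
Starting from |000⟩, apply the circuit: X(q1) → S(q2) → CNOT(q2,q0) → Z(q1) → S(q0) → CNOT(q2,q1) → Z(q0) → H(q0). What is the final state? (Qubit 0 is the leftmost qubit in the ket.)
-1/√2|010⟩ - 1/√2|110⟩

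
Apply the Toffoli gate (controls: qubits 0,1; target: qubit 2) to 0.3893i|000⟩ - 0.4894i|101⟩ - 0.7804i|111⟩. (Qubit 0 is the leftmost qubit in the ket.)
0.3893i|000⟩ - 0.4894i|101⟩ - 0.7804i|110⟩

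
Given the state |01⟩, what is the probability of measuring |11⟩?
0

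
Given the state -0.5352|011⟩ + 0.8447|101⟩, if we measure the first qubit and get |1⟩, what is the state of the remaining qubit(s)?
|01⟩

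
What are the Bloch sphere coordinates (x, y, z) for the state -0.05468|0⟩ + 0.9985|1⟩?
(-0.1092, 0, -0.994)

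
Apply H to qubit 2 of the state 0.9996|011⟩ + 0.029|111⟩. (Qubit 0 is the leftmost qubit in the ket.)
0.7068|010⟩ - 0.7068|011⟩ + 0.02051|110⟩ - 0.02051|111⟩

H on qubit 2 mixes each pair of kets that differ only in qubit 2: amplitudes (a, b) of (|…0…⟩, |…1…⟩) become ((a + b)/√2, (a − b)/√2). Kets absent from the input have amplitude 0.
(|010⟩, |011⟩): (a, b) = (0, 0.9996) → (0.7068, -0.7068)
(|110⟩, |111⟩): (a, b) = (0, 0.029) → (0.02051, -0.02051)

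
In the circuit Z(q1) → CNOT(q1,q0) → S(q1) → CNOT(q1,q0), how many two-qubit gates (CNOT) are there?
2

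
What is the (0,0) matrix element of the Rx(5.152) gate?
-0.8443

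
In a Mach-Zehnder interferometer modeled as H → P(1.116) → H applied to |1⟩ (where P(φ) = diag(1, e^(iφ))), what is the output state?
(0.2804 - 0.4492i)|0⟩ + (0.7196 + 0.4492i)|1⟩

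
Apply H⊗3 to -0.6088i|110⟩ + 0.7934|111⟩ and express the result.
(0.2805 - 0.2152i)|000⟩ + (-0.2805 - 0.2152i)|001⟩ + (-0.2805 + 0.2152i)|010⟩ + (0.2805 + 0.2152i)|011⟩ + (-0.2805 + 0.2152i)|100⟩ + (0.2805 + 0.2152i)|101⟩ + (0.2805 - 0.2152i)|110⟩ + (-0.2805 - 0.2152i)|111⟩

H⊗3 gives amp(|y⟩) = (1/2√2) Σ_x (−1)^(x·y) amp(|x⟩), where x·y is the number of positions in which both x and y have a 1.
|000⟩: (-0.6088i + 0.7934)/(2√2) = (0.2805 - 0.2152i)
|001⟩: (-0.6088i - 0.7934)/(2√2) = (-0.2805 - 0.2152i)
|010⟩: (0.6088i - 0.7934)/(2√2) = (-0.2805 + 0.2152i)
|011⟩: (0.6088i + 0.7934)/(2√2) = (0.2805 + 0.2152i)
|100⟩: (0.6088i - 0.7934)/(2√2) = (-0.2805 + 0.2152i)
|101⟩: (0.6088i + 0.7934)/(2√2) = (0.2805 + 0.2152i)
|110⟩: (-0.6088i + 0.7934)/(2√2) = (0.2805 - 0.2152i)
|111⟩: (-0.6088i - 0.7934)/(2√2) = (-0.2805 - 0.2152i)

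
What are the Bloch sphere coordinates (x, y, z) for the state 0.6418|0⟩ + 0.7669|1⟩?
(0.9844, 0, -0.1762)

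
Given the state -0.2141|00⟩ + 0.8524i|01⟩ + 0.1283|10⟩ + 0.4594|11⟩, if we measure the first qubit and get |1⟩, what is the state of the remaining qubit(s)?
0.269|0⟩ + 0.9631|1⟩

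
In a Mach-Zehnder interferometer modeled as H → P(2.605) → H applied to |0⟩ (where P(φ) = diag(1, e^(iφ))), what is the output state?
(0.07027 + 0.2556i)|0⟩ + (0.9297 - 0.2556i)|1⟩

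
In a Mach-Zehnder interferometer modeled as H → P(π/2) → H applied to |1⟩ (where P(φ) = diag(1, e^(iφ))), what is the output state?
(1/2 - (1/2)i)|0⟩ + (1/2 + (1/2)i)|1⟩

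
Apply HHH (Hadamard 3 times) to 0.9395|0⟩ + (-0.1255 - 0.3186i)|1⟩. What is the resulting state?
(0.5756 - 0.2253i)|0⟩ + (0.7531 + 0.2253i)|1⟩

H² = I, so H^3 = H: a single Hadamard. With (a, b) = (0.9395, (-0.1255 - 0.3186i)), H gives ((a + b)/√2, (a − b)/√2) = ((0.5756 - 0.2253i), (0.7531 + 0.2253i)).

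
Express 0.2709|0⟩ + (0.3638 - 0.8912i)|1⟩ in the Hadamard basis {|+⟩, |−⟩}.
(0.4488 - 0.6302i)|+⟩ + (-0.06569 + 0.6302i)|−⟩

With |ψ⟩ = α|0⟩ + β|1⟩, the Hadamard-basis coefficients are ⟨+|ψ⟩ = (α + β)/√2 and ⟨−|ψ⟩ = (α − β)/√2.
Here α = 0.2709, β = (0.3638 - 0.8912i): (α + β)/√2 = (0.4488 - 0.6302i), (α − β)/√2 = (-0.06569 + 0.6302i).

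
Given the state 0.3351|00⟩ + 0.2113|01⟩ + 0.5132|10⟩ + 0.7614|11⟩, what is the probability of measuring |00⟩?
0.1123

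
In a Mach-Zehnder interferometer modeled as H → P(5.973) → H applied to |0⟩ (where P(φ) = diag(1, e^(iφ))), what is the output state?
(0.9761 - 0.1526i)|0⟩ + (0.02386 + 0.1526i)|1⟩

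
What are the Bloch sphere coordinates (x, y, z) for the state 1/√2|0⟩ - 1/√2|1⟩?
(-1, 0, 0)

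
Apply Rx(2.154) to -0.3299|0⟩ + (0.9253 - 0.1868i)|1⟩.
(-0.3208 - 0.8148i)|0⟩ + (0.4386 + 0.202i)|1⟩

Rx(2.154) = [[cos(θ/2), −i·sin(θ/2)], [−i·sin(θ/2), cos(θ/2)]]; θ = 2.154, cos(θ/2) ≈ 0.473972, sin(θ/2) ≈ 0.88054.
With a = amp(|0⟩) = -0.3299 and b = amp(|1⟩) = (0.9253 - 0.1868i):
new amp(|0⟩) = (0.473972)·a + (-0.88054i)·b = (-0.3208 - 0.8148i)
new amp(|1⟩) = (-0.88054i)·a + (0.473972)·b = (0.4386 + 0.202i)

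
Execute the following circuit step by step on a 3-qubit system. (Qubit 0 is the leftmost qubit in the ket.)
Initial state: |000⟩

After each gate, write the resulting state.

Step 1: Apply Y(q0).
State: i|100⟩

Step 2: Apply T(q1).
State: i|100⟩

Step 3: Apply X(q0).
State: i|000⟩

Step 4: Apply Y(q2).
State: -|001⟩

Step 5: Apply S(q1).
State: -|001⟩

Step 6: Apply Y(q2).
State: i|000⟩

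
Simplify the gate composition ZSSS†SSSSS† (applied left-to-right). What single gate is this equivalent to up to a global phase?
Z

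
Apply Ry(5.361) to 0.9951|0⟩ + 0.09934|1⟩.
-0.9354|0⟩ + 0.3538|1⟩

Ry(5.361) = [[cos(θ/2), −sin(θ/2)], [sin(θ/2), cos(θ/2)]]; θ = 5.361, cos(θ/2) ≈ -0.895567, sin(θ/2) ≈ 0.444927.
With a = amp(|0⟩) = 0.9951 and b = amp(|1⟩) = 0.09934:
new amp(|0⟩) = (-0.895567)·a + (-0.444927)·b = -0.9354
new amp(|1⟩) = (0.444927)·a + (-0.895567)·b = 0.3538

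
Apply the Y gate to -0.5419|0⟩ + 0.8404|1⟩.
-0.8404i|0⟩ - 0.5419i|1⟩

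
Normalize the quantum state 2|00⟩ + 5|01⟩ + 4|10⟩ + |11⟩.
0.2949|00⟩ + 0.7372|01⟩ + 0.5898|10⟩ + 0.1474|11⟩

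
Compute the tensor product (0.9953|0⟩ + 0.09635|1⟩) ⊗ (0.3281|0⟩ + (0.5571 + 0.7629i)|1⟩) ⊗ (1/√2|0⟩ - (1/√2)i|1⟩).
0.2309|000⟩ - 0.2309i|001⟩ + (0.3921 + 0.5369i)|010⟩ + (0.5369 - 0.3921i)|011⟩ + 0.02235|100⟩ - 0.02235i|101⟩ + (0.03796 + 0.05198i)|110⟩ + (0.05198 - 0.03796i)|111⟩

amp(|b₁b₂…⟩) = product of the factor amplitudes for bits b₁, b₂, …; only kets whose every factor amplitude is nonzero survive.
|000⟩: (0.9953)(0.3281)(1/√2) = 0.2309
|001⟩: (0.9953)(0.3281)(-(1/√2)i) = -0.2309i
|010⟩: (0.9953)(0.5571 + 0.7629i)(1/√2) = (0.3921 + 0.5369i)
|011⟩: (0.9953)(0.5571 + 0.7629i)(-(1/√2)i) = (0.5369 - 0.3921i)
|100⟩: (0.09635)(0.3281)(1/√2) = 0.02235
|101⟩: (0.09635)(0.3281)(-(1/√2)i) = -0.02235i
|110⟩: (0.09635)(0.5571 + 0.7629i)(1/√2) = (0.03796 + 0.05198i)
|111⟩: (0.09635)(0.5571 + 0.7629i)(-(1/√2)i) = (0.05198 - 0.03796i)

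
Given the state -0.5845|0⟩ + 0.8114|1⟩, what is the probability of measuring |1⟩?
0.6584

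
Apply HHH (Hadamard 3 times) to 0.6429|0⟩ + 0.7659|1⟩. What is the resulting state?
0.9962|0⟩ - 0.08697|1⟩

H² = I, so H^3 = H: a single Hadamard. With (a, b) = (0.6429, 0.7659), H gives ((a + b)/√2, (a − b)/√2) = (0.9962, -0.08697).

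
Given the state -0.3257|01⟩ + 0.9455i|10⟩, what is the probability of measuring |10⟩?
0.894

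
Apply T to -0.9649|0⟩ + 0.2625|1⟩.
-0.9649|0⟩ + (0.1856 + 0.1856i)|1⟩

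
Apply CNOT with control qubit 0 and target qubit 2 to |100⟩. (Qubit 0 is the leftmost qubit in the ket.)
|101⟩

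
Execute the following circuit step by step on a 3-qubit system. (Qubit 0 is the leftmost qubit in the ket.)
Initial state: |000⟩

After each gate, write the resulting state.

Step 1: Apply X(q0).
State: |100⟩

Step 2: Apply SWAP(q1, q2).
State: |100⟩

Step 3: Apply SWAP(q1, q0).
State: |010⟩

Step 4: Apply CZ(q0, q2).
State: |010⟩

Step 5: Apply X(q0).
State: |110⟩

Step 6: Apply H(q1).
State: 1/√2|100⟩ - 1/√2|110⟩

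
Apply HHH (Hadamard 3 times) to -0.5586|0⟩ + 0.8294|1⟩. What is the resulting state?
0.1915|0⟩ - 0.9815|1⟩

H² = I, so H^3 = H: a single Hadamard. With (a, b) = (-0.5586, 0.8294), H gives ((a + b)/√2, (a − b)/√2) = (0.1915, -0.9815).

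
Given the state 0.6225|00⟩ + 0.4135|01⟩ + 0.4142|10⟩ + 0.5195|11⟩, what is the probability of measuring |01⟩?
0.171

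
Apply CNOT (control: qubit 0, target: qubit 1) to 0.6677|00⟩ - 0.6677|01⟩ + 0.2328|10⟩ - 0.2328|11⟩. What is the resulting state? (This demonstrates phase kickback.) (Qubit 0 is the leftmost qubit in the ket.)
0.6677|00⟩ - 0.6677|01⟩ - 0.2328|10⟩ + 0.2328|11⟩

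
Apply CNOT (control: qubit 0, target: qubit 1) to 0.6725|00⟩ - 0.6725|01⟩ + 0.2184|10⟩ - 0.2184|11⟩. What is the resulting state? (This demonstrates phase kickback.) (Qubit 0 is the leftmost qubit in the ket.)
0.6725|00⟩ - 0.6725|01⟩ - 0.2184|10⟩ + 0.2184|11⟩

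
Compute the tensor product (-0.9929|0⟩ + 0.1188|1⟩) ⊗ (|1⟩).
-0.9929|01⟩ + 0.1188|11⟩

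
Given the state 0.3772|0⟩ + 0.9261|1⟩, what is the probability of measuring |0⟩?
0.1423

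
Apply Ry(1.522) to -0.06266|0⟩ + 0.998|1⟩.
-0.7336|0⟩ + 0.6795|1⟩

Ry(1.522) = [[cos(θ/2), −sin(θ/2)], [sin(θ/2), cos(θ/2)]]; θ = 1.522, cos(θ/2) ≈ 0.724147, sin(θ/2) ≈ 0.689646.
With a = amp(|0⟩) = -0.06266 and b = amp(|1⟩) = 0.998:
new amp(|0⟩) = (0.724147)·a + (-0.689646)·b = -0.7336
new amp(|1⟩) = (0.689646)·a + (0.724147)·b = 0.6795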